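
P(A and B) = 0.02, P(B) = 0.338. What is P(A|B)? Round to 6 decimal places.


P(A|B) = P(A and B) / P(B) = 0.02 / 0.338 = 10/169 ≈ 0.05917160

0.059172


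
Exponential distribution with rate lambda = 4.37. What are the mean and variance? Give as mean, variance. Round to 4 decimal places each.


mean = 1/lam, var = 1/lam^2
mean = 1 / 4.37 = 100/437 ≈ 0.228833
lam^2 = 4.37^2 = 19.0969
var = 1 / 19.0969 ≈ 0.052365

0.2288, 0.0524


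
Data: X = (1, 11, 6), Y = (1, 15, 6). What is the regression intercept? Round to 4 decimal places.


a = ybar - b*xbar, where b = sum((xi-xbar)(yi-ybar)) / sum((xi-xbar)^2)
n = 3, xbar = 18/3 = 6, ybar = 22/3 ≈ 7.333333
Sxy = sum((xi-xbar)(yi-ybar)) = 70
Sxx = sum((xi-xbar)^2) = 50
b = Sxy / Sxx = 1.4
a = 7.333333 - 1.4 * 6 = -16/15 ≈ -1.066667

-1.0667


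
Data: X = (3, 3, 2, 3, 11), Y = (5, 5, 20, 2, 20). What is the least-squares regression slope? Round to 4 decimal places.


b = sum((xi-xbar)(yi-ybar)) / sum((xi-xbar)^2)
n = 5, xbar = 22/5 = 4.4, ybar = 52/5 = 10.4
Sxy = sum((xi-xbar)(yi-ybar)) = 67.2
Sxx = sum((xi-xbar)^2) = 55.2
b = Sxy / Sxx = 28/23 ≈ 1.217391

1.2174


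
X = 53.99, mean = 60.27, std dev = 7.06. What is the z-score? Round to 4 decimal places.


z = (X - mu) / sigma
X - mu = 53.99 - 60.27 = -6.28
z = -6.28 / 7.06 = -314/353 ≈ -0.889518

-0.8895


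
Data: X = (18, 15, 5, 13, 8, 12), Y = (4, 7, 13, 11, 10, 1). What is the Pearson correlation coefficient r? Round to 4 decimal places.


r = sum((xi-xbar)(yi-ybar)) / sqrt(sum((xi-xbar)^2) * sum((yi-ybar)^2))
n = 6, xbar = 71/6 ≈ 11.833333, ybar = 46/6 = 23/3 ≈ 7.666667
Sxy = sum((xi-xbar)(yi-ybar)) = -202/3 ≈ -67.333333
Sxx = sum((xi-xbar)^2) = 665/6 ≈ 110.833333
Syy = sum((yi-ybar)^2) = 310/3 ≈ 103.333333
sqrt(Sxx*Syy) ≈ 107.017652
r = Sxy / sqrt(Sxx*Syy) = -67.333333 / 107.017652 ≈ -0.629180

-0.6292


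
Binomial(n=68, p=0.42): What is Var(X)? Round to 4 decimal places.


Var = n*p*(1-p) = 68 * 0.42 * 0.58 = 16.5648

16.5648


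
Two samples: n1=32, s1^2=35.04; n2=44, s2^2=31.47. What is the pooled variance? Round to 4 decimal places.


sp^2 = ((n1-1)*s1^2 + (n2-1)*s2^2)/(n1+n2-2)
(n1-1)*s1^2 = 31 * 35.04 = 1086.24
(n2-1)*s2^2 = 43 * 31.47 = 1353.21
numerator = 1086.24 + 1353.21 = 2439.45
n1+n2-2 = 74
sp^2 = 2439.45 / 74 = 48789/1480 ≈ 32.965541

32.9655


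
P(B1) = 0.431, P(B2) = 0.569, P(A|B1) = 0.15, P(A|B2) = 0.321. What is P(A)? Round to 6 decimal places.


P(A) = P(A|B1)*P(B1) + P(A|B2)*P(B2)
P(A|B1)*P(B1) = 0.15 * 0.431 = 0.06465
P(A|B2)*P(B2) = 0.321 * 0.569 = 0.182649
P(A) = 0.06465 + 0.182649 = 0.247299

0.247299


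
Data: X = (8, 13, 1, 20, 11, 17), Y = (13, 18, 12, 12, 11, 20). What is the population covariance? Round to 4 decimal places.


Cov = (1/n)*sum((xi-xbar)(yi-ybar))
n = 6, xbar = 70/6 = 35/3 ≈ 11.666667, ybar = 86/6 = 43/3 ≈ 14.333333
sum((xi-xbar)(yi-ybar)) = 143/3 ≈ 47.666667
Cov = 47.666667 / 6 = 143/18 ≈ 7.944444

7.9444


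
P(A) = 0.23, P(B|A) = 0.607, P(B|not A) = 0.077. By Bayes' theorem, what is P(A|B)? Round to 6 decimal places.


P(A|B) = P(B|A)*P(A) / P(B), P(B) = P(B|A)*P(A) + P(B|not A)*P(not A)
P(B|A)*P(A) = 0.607 * 0.23 = 0.13961
P(B|not A)*P(not A) = 0.077 * 0.77 = 0.05929
P(B) = 0.13961 + 0.05929 = 0.1989
P(A|B) = 0.13961 / 0.1989 ≈ 0.70191051

0.701911


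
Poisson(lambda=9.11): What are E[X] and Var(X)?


E[X] = Var(X) = lambda = 9.11

9.11, 9.11


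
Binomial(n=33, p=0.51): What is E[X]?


E[X] = n*p = 33 * 0.51 = 16.83

16.83


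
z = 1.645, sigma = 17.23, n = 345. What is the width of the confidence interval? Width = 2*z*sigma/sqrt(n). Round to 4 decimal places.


width = 2*z*sigma/sqrt(n)
2*z*sigma = 2 * 1.645 * 17.23 = 56.6867
sqrt(345) ≈ 18.574176
width = 56.6867 / 18.574176 ≈ 3.051909

3.0519


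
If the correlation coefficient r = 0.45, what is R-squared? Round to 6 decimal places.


R^2 = r^2 = (0.45)^2 = 0.2025

0.202500


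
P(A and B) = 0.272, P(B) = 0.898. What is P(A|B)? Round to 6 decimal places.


P(A|B) = P(A and B) / P(B) = 0.272 / 0.898 = 136/449 ≈ 0.30289532

0.302895


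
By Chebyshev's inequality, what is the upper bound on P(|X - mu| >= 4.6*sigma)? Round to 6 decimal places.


P <= 1/k^2
k^2 = 4.6^2 = 21.16
1/k^2 = 1 / 21.16 = 25/529 ≈ 0.04725898

0.047259


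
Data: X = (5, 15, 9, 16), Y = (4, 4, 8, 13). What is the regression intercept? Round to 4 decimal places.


a = ybar - b*xbar, where b = sum((xi-xbar)(yi-ybar)) / sum((xi-xbar)^2)
n = 4, xbar = 45/4 = 11.25, ybar = 29/4 = 7.25
Sxy = sum((xi-xbar)(yi-ybar)) = 33.75
Sxx = sum((xi-xbar)^2) = 80.75
b = Sxy / Sxx = 135/323 ≈ 0.417957
a = 7.25 - 0.417957 * 11.25 = 823/323 ≈ 2.547988

2.5480


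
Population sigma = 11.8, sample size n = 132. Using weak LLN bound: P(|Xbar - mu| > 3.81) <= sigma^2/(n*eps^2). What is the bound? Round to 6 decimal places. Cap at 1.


bound = min(1, sigma^2/(n*eps^2))
sigma^2 = 11.8^2 = 139.24
n*eps^2 = 132 * 3.81^2 = 132 * 14.5161 = 1916.1252
sigma^2/(n*eps^2) = 139.24 / 1916.1252 ≈ 0.07266749

0.072667


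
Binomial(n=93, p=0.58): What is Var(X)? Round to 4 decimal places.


Var = n*p*(1-p) = 93 * 0.58 * 0.42 = 22.6548

22.6548


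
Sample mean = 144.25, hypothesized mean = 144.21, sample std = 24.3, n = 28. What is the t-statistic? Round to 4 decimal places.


t = (xbar - mu0) / (s/sqrt(n))
xbar - mu0 = 144.25 - 144.21 = 0.04
sqrt(28) ≈ 5.29150262
s/sqrt(n) = 24.3 / 5.29150262 ≈ 4.59226835
t = 0.04 / 4.59226835 ≈ 0.008710

0.0087


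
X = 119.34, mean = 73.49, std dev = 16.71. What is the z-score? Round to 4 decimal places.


z = (X - mu) / sigma
X - mu = 119.34 - 73.49 = 45.85
z = 45.85 / 16.71 = 4585/1671 ≈ 2.743866

2.7439


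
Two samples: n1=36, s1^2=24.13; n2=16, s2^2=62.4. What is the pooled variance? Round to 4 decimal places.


sp^2 = ((n1-1)*s1^2 + (n2-1)*s2^2)/(n1+n2-2)
(n1-1)*s1^2 = 35 * 24.13 = 844.55
(n2-1)*s2^2 = 15 * 62.4 = 936
numerator = 844.55 + 936 = 1780.55
n1+n2-2 = 50
sp^2 = 1780.55 / 50 = 35.611

35.6110


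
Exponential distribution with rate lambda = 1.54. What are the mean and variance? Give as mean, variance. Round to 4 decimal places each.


mean = 1/lam, var = 1/lam^2
mean = 1 / 1.54 = 50/77 ≈ 0.649351
lam^2 = 1.54^2 = 2.3716
var = 1 / 2.3716 = 2500/5929 ≈ 0.421656

0.6494, 0.4217


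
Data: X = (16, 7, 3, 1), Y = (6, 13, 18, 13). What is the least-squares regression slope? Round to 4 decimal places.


b = sum((xi-xbar)(yi-ybar)) / sum((xi-xbar)^2)
n = 4, xbar = 27/4 = 6.75, ybar = 50/4 = 12.5
Sxy = sum((xi-xbar)(yi-ybar)) = -83.5
Sxx = sum((xi-xbar)^2) = 132.75
b = Sxy / Sxx = -334/531 ≈ -0.629002

-0.6290


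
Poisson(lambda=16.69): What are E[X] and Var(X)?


E[X] = Var(X) = lambda = 16.69

16.69, 16.69


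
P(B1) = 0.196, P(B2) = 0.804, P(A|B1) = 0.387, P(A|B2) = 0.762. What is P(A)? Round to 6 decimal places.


P(A) = P(A|B1)*P(B1) + P(A|B2)*P(B2)
P(A|B1)*P(B1) = 0.387 * 0.196 = 0.075852
P(A|B2)*P(B2) = 0.762 * 0.804 = 0.612648
P(A) = 0.075852 + 0.612648 = 0.6885

0.688500


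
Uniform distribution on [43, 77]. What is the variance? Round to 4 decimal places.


Var = (b-a)^2 / 12
(b-a)^2 = (77 - 43)^2 = 1156
Var = 1156/12 ≈ 96.333333

96.3333


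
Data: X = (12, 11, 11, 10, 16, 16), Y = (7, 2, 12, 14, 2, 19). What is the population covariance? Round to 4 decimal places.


Cov = (1/n)*sum((xi-xbar)(yi-ybar))
n = 6, xbar = 76/6 = 38/3 ≈ 12.666667, ybar = 56/6 = 28/3 ≈ 9.333333
sum((xi-xbar)(yi-ybar)) = 14/3 ≈ 4.666667
Cov = 4.666667 / 6 = 7/9 ≈ 0.777778

0.7778


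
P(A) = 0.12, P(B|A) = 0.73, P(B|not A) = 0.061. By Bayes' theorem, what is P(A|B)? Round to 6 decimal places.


P(A|B) = P(B|A)*P(A) / P(B), P(B) = P(B|A)*P(A) + P(B|not A)*P(not A)
P(B|A)*P(A) = 0.73 * 0.12 = 0.0876
P(B|not A)*P(not A) = 0.061 * 0.88 = 0.05368
P(B) = 0.0876 + 0.05368 = 0.14128
P(A|B) = 0.0876 / 0.14128 = 1095/1766 ≈ 0.62004530

0.620045


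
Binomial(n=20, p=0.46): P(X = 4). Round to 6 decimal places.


P = C(n,k) * p^k * (1-p)^(n-k)
C(20,4) = 4845
p^k = 0.46^4 = 0.04477456
(1-p)^(n-k) = 0.54^16 ≈ 0.00005227574
P = 4845 * 0.04477456 * 0.00005227574 ≈ 0.011340

0.011340


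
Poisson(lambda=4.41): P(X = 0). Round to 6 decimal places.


P = e^(-lam) * lam^k / k!
e^(-4.41) ≈ 0.01215518
lam^k = 4.41^0 = 1
k! = 0! = 1
P = 0.01215518 * 1 / 1 ≈ 0.012155

0.012155


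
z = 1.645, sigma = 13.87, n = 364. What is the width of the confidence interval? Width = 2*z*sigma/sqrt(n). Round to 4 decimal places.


width = 2*z*sigma/sqrt(n)
2*z*sigma = 2 * 1.645 * 13.87 = 45.6323
sqrt(364) ≈ 19.078784
width = 45.6323 / 19.078784 ≈ 2.391782

2.3918


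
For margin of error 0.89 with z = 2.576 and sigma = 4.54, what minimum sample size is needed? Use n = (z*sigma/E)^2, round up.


z*sigma/E = 2.576 * 4.54 / 0.89 ≈ 13.140494
(z*sigma/E)^2 ≈ 172.672593
round up: n = 173

173


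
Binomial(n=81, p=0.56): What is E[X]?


E[X] = n*p = 81 * 0.56 = 45.36

45.36


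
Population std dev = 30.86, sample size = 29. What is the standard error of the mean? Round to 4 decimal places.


SE = sigma / sqrt(n)
sqrt(29) ≈ 5.385165
SE = 30.86 / 5.385165 ≈ 5.730558

5.7306


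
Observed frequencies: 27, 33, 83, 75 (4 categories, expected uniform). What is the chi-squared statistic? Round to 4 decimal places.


chi2 = sum((O-E)^2/E), E = total/4
total = 218, E = 218/4 = 54.5
(27 - 54.5)^2 / 54.5 = 756.25 / 54.5 = 3025/218 ≈ 13.876147
(33 - 54.5)^2 / 54.5 = 462.25 / 54.5 = 1849/218 ≈ 8.481651
(83 - 54.5)^2 / 54.5 = 812.25 / 54.5 = 3249/218 ≈ 14.903670
(75 - 54.5)^2 / 54.5 = 420.25 / 54.5 = 1681/218 ≈ 7.711009
chi2 = 4902/109 ≈ 44.972477

44.9725


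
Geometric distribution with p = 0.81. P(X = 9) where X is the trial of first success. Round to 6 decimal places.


P = (1-p)^(k-1) * p
(1-p)^(k-1) = 0.19^8 ≈ 0.000001698356
P = 0.000001698356 * 0.81 ≈ 0.000001375669

0.000001


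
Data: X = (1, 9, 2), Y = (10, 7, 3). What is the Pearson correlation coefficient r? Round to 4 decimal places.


r = sum((xi-xbar)(yi-ybar)) / sqrt(sum((xi-xbar)^2) * sum((yi-ybar)^2))
n = 3, xbar = 12/3 = 4, ybar = 20/3 ≈ 6.666667
Sxy = sum((xi-xbar)(yi-ybar)) = -1
Sxx = sum((xi-xbar)^2) = 38
Syy = sum((yi-ybar)^2) = 74/3 ≈ 24.666667
sqrt(Sxx*Syy) ≈ 30.615900
r = Sxy / sqrt(Sxx*Syy) = -1 / 30.615900 ≈ -0.032663

-0.0327


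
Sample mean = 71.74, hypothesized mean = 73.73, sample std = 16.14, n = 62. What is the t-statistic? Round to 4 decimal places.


t = (xbar - mu0) / (s/sqrt(n))
xbar - mu0 = 71.74 - 73.73 = -1.99
sqrt(62) ≈ 7.87400787
s/sqrt(n) = 16.14 / 7.87400787 ≈ 2.04978205
t = -1.99 / 2.04978205 ≈ -0.970835

-0.9708


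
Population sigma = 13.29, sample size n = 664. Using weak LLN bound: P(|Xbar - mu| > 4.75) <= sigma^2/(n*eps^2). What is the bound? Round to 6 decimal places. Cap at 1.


bound = min(1, sigma^2/(n*eps^2))
sigma^2 = 13.29^2 = 176.6241
n*eps^2 = 664 * 4.75^2 = 664 * 22.5625 = 14981.5
sigma^2/(n*eps^2) = 176.6241 / 14981.5 ≈ 0.01178948

0.011789


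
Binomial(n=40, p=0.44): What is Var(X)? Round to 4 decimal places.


Var = n*p*(1-p) = 40 * 0.44 * 0.56 = 9.856

9.8560


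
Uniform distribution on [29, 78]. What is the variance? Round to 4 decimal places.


Var = (b-a)^2 / 12
(b-a)^2 = (78 - 29)^2 = 2401
Var = 2401/12 ≈ 200.083333

200.0833


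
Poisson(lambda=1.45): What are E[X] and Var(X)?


E[X] = Var(X) = lambda = 1.45

1.45, 1.45


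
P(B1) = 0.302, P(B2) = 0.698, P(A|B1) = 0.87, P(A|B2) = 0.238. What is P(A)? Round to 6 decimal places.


P(A) = P(A|B1)*P(B1) + P(A|B2)*P(B2)
P(A|B1)*P(B1) = 0.87 * 0.302 = 0.26274
P(A|B2)*P(B2) = 0.238 * 0.698 = 0.166124
P(A) = 0.26274 + 0.166124 = 0.428864

0.428864


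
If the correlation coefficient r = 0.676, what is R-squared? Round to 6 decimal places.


R^2 = r^2 = (0.676)^2 = 0.456976

0.456976


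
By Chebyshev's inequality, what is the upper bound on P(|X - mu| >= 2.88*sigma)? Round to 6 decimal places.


P <= 1/k^2
k^2 = 2.88^2 = 8.2944
1/k^2 = 1 / 8.2944 = 625/5184 ≈ 0.12056327

0.120563


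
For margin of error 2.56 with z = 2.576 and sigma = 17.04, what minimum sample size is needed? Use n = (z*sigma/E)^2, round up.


z*sigma/E = 2.576 * 17.04 / 2.56 = 17.1465
(z*sigma/E)^2 ≈ 294.002462
round up: n = 295

295


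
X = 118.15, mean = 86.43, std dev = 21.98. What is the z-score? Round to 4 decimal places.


z = (X - mu) / sigma
X - mu = 118.15 - 86.43 = 31.72
z = 31.72 / 21.98 = 1586/1099 ≈ 1.443130

1.4431


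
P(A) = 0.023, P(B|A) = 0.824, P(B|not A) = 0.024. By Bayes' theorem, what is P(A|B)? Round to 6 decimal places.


P(A|B) = P(B|A)*P(A) / P(B), P(B) = P(B|A)*P(A) + P(B|not A)*P(not A)
P(B|A)*P(A) = 0.824 * 0.023 = 0.018952
P(B|not A)*P(not A) = 0.024 * 0.977 = 0.023448
P(B) = 0.018952 + 0.023448 = 0.0424
P(A|B) = 0.018952 / 0.0424 = 2369/5300 ≈ 0.44698113

0.446981


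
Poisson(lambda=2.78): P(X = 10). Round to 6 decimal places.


P = e^(-lam) * lam^k / k!
e^(-2.78) ≈ 0.06203851
lam^k = 2.78^10 ≈ 27570.710571
k! = 10! = 3628800
P = 0.06203851 * 27570.710571 / 3628800 ≈ 0.000471

0.000471


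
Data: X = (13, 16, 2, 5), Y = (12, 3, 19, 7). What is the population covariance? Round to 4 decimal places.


Cov = (1/n)*sum((xi-xbar)(yi-ybar))
n = 4, xbar = 36/4 = 9, ybar = 41/4 = 10.25
sum((xi-xbar)(yi-ybar)) = -92
Cov = -92 / 4 = -23

-23.0000


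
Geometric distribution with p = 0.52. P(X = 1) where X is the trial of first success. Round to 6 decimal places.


P = (1-p)^(k-1) * p
(1-p)^(k-1) = 0.48^0 = 1
P = 1 * 0.52 = 0.52

0.520000


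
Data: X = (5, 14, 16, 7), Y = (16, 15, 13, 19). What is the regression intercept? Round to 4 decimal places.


a = ybar - b*xbar, where b = sum((xi-xbar)(yi-ybar)) / sum((xi-xbar)^2)
n = 4, xbar = 42/4 = 10.5, ybar = 63/4 = 15.75
Sxy = sum((xi-xbar)(yi-ybar)) = -30.5
Sxx = sum((xi-xbar)^2) = 85
b = Sxy / Sxx = -61/170 ≈ -0.358824
a = 15.75 - (-0.358824) * 10.5 = 1659/85 ≈ 19.517647

19.5176


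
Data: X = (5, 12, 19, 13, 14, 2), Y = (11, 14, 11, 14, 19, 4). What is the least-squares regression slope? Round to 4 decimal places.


b = sum((xi-xbar)(yi-ybar)) / sum((xi-xbar)^2)
n = 6, xbar = 65/6 ≈ 10.833333, ybar = 73/6 ≈ 12.166667
Sxy = sum((xi-xbar)(yi-ybar)) = 583/6 ≈ 97.166667
Sxx = sum((xi-xbar)^2) = 1169/6 ≈ 194.833333
b = Sxy / Sxx = 583/1169 ≈ 0.498717

0.4987


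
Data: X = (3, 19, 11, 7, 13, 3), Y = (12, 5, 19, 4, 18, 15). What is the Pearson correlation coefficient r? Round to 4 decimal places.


r = sum((xi-xbar)(yi-ybar)) / sqrt(sum((xi-xbar)^2) * sum((yi-ybar)^2))
n = 6, xbar = 56/6 = 28/3 ≈ 9.333333, ybar = 73/6 ≈ 12.166667
Sxy = sum((xi-xbar)(yi-ybar)) = -103/3 ≈ -34.333333
Sxx = sum((xi-xbar)^2) = 586/3 ≈ 195.333333
Syy = sum((yi-ybar)^2) = 1241/6 ≈ 206.833333
sqrt(Sxx*Syy) ≈ 201.001106
r = Sxy / sqrt(Sxx*Syy) = -34.333333 / 201.001106 ≈ -0.170812

-0.1708


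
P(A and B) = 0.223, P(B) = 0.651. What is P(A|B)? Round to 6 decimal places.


P(A|B) = P(A and B) / P(B) = 0.223 / 0.651 = 223/651 ≈ 0.34254992

0.342550


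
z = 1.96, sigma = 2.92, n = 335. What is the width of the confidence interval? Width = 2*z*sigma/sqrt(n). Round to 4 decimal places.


width = 2*z*sigma/sqrt(n)
2*z*sigma = 2 * 1.96 * 2.92 = 11.4464
sqrt(335) ≈ 18.303005
width = 11.4464 / 18.303005 ≈ 0.625384

0.6254


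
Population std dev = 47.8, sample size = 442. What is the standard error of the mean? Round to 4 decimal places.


SE = sigma / sqrt(n)
sqrt(442) ≈ 21.023796
SE = 47.8 / 21.023796 ≈ 2.273614

2.2736


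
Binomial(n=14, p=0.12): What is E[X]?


E[X] = n*p = 14 * 0.12 = 1.68

1.68


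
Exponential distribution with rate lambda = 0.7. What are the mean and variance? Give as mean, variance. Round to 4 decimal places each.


mean = 1/lam, var = 1/lam^2
mean = 1 / 0.7 = 10/7 ≈ 1.428571
lam^2 = 0.7^2 = 0.49
var = 1 / 0.49 = 100/49 ≈ 2.040816

1.4286, 2.0408


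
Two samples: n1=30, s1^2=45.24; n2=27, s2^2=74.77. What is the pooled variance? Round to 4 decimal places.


sp^2 = ((n1-1)*s1^2 + (n2-1)*s2^2)/(n1+n2-2)
(n1-1)*s1^2 = 29 * 45.24 = 1311.96
(n2-1)*s2^2 = 26 * 74.77 = 1944.02
numerator = 1311.96 + 1944.02 = 3255.98
n1+n2-2 = 55
sp^2 = 3255.98 / 55 = 162799/2750 ≈ 59.199636

59.1996


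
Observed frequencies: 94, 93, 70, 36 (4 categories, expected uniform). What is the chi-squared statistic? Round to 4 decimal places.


chi2 = sum((O-E)^2/E), E = total/4
total = 293, E = 293/4 = 73.25
(94 - 73.25)^2 / 73.25 = 430.5625 / 73.25 = 6889/1172 ≈ 5.877986
(93 - 73.25)^2 / 73.25 = 390.0625 / 73.25 = 6241/1172 ≈ 5.325085
(70 - 73.25)^2 / 73.25 = 10.5625 / 73.25 = 169/1172 ≈ 0.144198
(36 - 73.25)^2 / 73.25 = 1387.5625 / 73.25 = 22201/1172 ≈ 18.942833
chi2 = 8875/293 ≈ 30.290102

30.2901


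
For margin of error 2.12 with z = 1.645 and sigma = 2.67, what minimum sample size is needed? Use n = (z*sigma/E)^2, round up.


z*sigma/E = 1.645 * 2.67 / 2.12 ≈ 2.071769
(z*sigma/E)^2 ≈ 4.292226
round up: n = 5

5


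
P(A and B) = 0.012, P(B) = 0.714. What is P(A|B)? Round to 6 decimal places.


P(A|B) = P(A and B) / P(B) = 0.012 / 0.714 = 2/119 ≈ 0.01680672

0.016807


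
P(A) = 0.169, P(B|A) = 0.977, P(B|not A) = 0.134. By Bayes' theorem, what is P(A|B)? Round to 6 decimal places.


P(A|B) = P(B|A)*P(A) / P(B), P(B) = P(B|A)*P(A) + P(B|not A)*P(not A)
P(B|A)*P(A) = 0.977 * 0.169 = 0.165113
P(B|not A)*P(not A) = 0.134 * 0.831 = 0.111354
P(B) = 0.165113 + 0.111354 = 0.276467
P(A|B) = 0.165113 / 0.276467 ≈ 0.59722499

0.597225


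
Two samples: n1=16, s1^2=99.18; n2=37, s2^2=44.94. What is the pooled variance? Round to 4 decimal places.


sp^2 = ((n1-1)*s1^2 + (n2-1)*s2^2)/(n1+n2-2)
(n1-1)*s1^2 = 15 * 99.18 = 1487.7
(n2-1)*s2^2 = 36 * 44.94 = 1617.84
numerator = 1487.7 + 1617.84 = 3105.54
n1+n2-2 = 51
sp^2 = 3105.54 / 51 = 51759/850 ≈ 60.892941

60.8929


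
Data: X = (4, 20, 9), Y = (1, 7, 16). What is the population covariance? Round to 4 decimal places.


Cov = (1/n)*sum((xi-xbar)(yi-ybar))
n = 3, xbar = 33/3 = 11, ybar = 24/3 = 8
sum((xi-xbar)(yi-ybar)) = 24
Cov = 24 / 3 = 8

8.0000


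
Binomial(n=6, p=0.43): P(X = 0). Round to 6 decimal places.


P = C(n,k) * p^k * (1-p)^(n-k)
C(6,0) = 1
p^k = 0.43^0 = 1
(1-p)^(n-k) = 0.57^6 ≈ 0.03429645
P = 1 * 1 * 0.03429645 ≈ 0.034296

0.034296


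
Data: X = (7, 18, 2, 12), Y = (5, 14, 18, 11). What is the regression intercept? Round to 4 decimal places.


a = ybar - b*xbar, where b = sum((xi-xbar)(yi-ybar)) / sum((xi-xbar)^2)
n = 4, xbar = 39/4 = 9.75, ybar = 48/4 = 12
Sxy = sum((xi-xbar)(yi-ybar)) = -13
Sxx = sum((xi-xbar)^2) = 140.75
b = Sxy / Sxx = -52/563 ≈ -0.092362
a = 12 - (-0.092362) * 9.75 = 7263/563 ≈ 12.900533

12.9005


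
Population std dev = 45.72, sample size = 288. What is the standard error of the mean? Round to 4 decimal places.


SE = sigma / sqrt(n)
sqrt(288) ≈ 16.970563
SE = 45.72 / 16.970563 ≈ 2.694077

2.6941


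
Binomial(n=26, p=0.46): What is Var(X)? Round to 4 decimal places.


Var = n*p*(1-p) = 26 * 0.46 * 0.54 = 6.4584

6.4584


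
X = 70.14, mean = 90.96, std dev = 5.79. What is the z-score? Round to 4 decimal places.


z = (X - mu) / sigma
X - mu = 70.14 - 90.96 = -20.82
z = -20.82 / 5.79 = -694/193 ≈ -3.595855

-3.5959


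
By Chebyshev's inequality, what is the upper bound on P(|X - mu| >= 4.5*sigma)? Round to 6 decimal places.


P <= 1/k^2
k^2 = 4.5^2 = 20.25
1/k^2 = 1 / 20.25 = 4/81 ≈ 0.04938272

0.049383


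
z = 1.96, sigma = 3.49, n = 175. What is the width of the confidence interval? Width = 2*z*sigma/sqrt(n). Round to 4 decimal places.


width = 2*z*sigma/sqrt(n)
2*z*sigma = 2 * 1.96 * 3.49 = 13.6808
sqrt(175) ≈ 13.228757
width = 13.6808 / 13.228757 ≈ 1.034171

1.0342


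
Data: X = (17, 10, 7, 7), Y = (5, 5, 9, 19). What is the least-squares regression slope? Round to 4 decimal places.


b = sum((xi-xbar)(yi-ybar)) / sum((xi-xbar)^2)
n = 4, xbar = 41/4 = 10.25, ybar = 38/4 = 9.5
Sxy = sum((xi-xbar)(yi-ybar)) = -58.5
Sxx = sum((xi-xbar)^2) = 66.75
b = Sxy / Sxx = -78/89 ≈ -0.876404

-0.8764


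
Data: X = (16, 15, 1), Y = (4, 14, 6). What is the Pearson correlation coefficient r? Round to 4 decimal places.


r = sum((xi-xbar)(yi-ybar)) / sqrt(sum((xi-xbar)^2) * sum((yi-ybar)^2))
n = 3, xbar = 32/3 ≈ 10.666667, ybar = 24/3 = 8
Sxy = sum((xi-xbar)(yi-ybar)) = 24
Sxx = sum((xi-xbar)^2) = 422/3 ≈ 140.666667
Syy = sum((yi-ybar)^2) = 56
sqrt(Sxx*Syy) ≈ 88.754343
r = Sxy / sqrt(Sxx*Syy) = 24 / 88.754343 ≈ 0.270409

0.2704


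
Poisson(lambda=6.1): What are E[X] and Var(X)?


E[X] = Var(X) = lambda = 6.1

6.1, 6.1


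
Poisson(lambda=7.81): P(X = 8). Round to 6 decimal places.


P = e^(-lam) * lam^k / k!
e^(-7.81) ≈ 0.0004056580
lam^k = 7.81^8 ≈ 13842300.435964
k! = 8! = 40320
P = 0.0004056580 * 13842300.435964 / 40320 ≈ 0.139267

0.139267


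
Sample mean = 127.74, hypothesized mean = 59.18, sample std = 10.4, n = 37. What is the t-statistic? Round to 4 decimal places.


t = (xbar - mu0) / (s/sqrt(n))
xbar - mu0 = 127.74 - 59.18 = 68.56
sqrt(37) ≈ 6.08276253
s/sqrt(n) = 10.4 / 6.08276253 ≈ 1.70974947
t = 68.56 / 1.70974947 ≈ 40.099442

40.0994


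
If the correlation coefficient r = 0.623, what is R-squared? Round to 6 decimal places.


R^2 = r^2 = (0.623)^2 = 0.388129

0.388129


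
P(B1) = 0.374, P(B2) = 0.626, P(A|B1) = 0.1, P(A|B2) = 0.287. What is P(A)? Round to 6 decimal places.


P(A) = P(A|B1)*P(B1) + P(A|B2)*P(B2)
P(A|B1)*P(B1) = 0.1 * 0.374 = 0.0374
P(A|B2)*P(B2) = 0.287 * 0.626 = 0.179662
P(A) = 0.0374 + 0.179662 = 0.217062

0.217062


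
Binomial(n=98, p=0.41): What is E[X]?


E[X] = n*p = 98 * 0.41 = 40.18

40.18


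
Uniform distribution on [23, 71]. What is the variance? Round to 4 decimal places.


Var = (b-a)^2 / 12
(b-a)^2 = (71 - 23)^2 = 2304
Var = 2304/12 = 192

192.0000


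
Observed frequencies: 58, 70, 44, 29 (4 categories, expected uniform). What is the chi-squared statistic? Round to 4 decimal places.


chi2 = sum((O-E)^2/E), E = total/4
total = 201, E = 201/4 = 50.25
(58 - 50.25)^2 / 50.25 = 60.0625 / 50.25 = 961/804 ≈ 1.195274
(70 - 50.25)^2 / 50.25 = 390.0625 / 50.25 = 6241/804 ≈ 7.762438
(44 - 50.25)^2 / 50.25 = 39.0625 / 50.25 = 625/804 ≈ 0.777363
(29 - 50.25)^2 / 50.25 = 451.5625 / 50.25 = 7225/804 ≈ 8.986318
chi2 = 3763/201 ≈ 18.721393

18.7214


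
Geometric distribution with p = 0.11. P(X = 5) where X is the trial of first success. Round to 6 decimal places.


P = (1-p)^(k-1) * p
(1-p)^(k-1) = 0.89^4 ≈ 0.6274224
P = 0.6274224 * 0.11 ≈ 0.06901647

0.069016


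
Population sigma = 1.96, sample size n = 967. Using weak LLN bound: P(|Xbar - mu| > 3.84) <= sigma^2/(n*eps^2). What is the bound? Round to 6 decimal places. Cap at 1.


bound = min(1, sigma^2/(n*eps^2))
sigma^2 = 1.96^2 = 3.8416
n*eps^2 = 967 * 3.84^2 = 967 * 14.7456 = 14258.9952
sigma^2/(n*eps^2) = 3.8416 / 14258.9952 ≈ 0.00026942

0.000269


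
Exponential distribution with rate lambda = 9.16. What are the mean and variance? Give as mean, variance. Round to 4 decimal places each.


mean = 1/lam, var = 1/lam^2
mean = 1 / 9.16 = 25/229 ≈ 0.109170
lam^2 = 9.16^2 = 83.9056
var = 1 / 83.9056 ≈ 0.011918

0.1092, 0.0119


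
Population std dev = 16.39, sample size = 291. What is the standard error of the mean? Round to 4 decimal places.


SE = sigma / sqrt(n)
sqrt(291) ≈ 17.058722
SE = 16.39 / 17.058722 ≈ 0.960799

0.9608


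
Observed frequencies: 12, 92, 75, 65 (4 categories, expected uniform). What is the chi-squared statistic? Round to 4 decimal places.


chi2 = sum((O-E)^2/E), E = total/4
total = 244, E = 244/4 = 61
(12 - 61)^2 / 61 = 2401 / 61 = 2401/61 ≈ 39.360656
(92 - 61)^2 / 61 = 961 / 61 = 961/61 ≈ 15.754098
(75 - 61)^2 / 61 = 196 / 61 = 196/61 ≈ 3.213115
(65 - 61)^2 / 61 = 16 / 61 = 16/61 ≈ 0.262295
chi2 = 3574/61 ≈ 58.590164

58.5902


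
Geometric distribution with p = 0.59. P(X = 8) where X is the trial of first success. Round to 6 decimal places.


P = (1-p)^(k-1) * p
(1-p)^(k-1) = 0.41^7 ≈ 0.001947543
P = 0.001947543 * 0.59 ≈ 0.001149050

0.001149


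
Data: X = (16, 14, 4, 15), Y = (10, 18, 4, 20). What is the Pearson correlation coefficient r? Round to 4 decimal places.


r = sum((xi-xbar)(yi-ybar)) / sqrt(sum((xi-xbar)^2) * sum((yi-ybar)^2))
n = 4, xbar = 49/4 = 12.25, ybar = 52/4 = 13
Sxy = sum((xi-xbar)(yi-ybar)) = 91
Sxx = sum((xi-xbar)^2) = 92.75
Syy = sum((yi-ybar)^2) = 164
sqrt(Sxx*Syy) ≈ 123.332883
r = Sxy / sqrt(Sxx*Syy) = 91 / 123.332883 ≈ 0.737841

0.7378


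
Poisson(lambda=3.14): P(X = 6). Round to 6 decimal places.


P = e^(-lam) * lam^k / k!
e^(-3.14) ≈ 0.04328280
lam^k = 3.14^6 ≈ 958.468597
k! = 6! = 720
P = 0.04328280 * 958.468597 / 720 ≈ 0.057618

0.057618


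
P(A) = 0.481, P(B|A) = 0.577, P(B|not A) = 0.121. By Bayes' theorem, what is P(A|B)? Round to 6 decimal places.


P(A|B) = P(B|A)*P(A) / P(B), P(B) = P(B|A)*P(A) + P(B|not A)*P(not A)
P(B|A)*P(A) = 0.577 * 0.481 = 0.277537
P(B|not A)*P(not A) = 0.121 * 0.519 = 0.062799
P(B) = 0.277537 + 0.062799 = 0.340336
P(A|B) = 0.277537 / 0.340336 ≈ 0.81547941

0.815479


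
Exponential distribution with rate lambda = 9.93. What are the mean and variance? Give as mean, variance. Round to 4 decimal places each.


mean = 1/lam, var = 1/lam^2
mean = 1 / 9.93 = 100/993 ≈ 0.100705
lam^2 = 9.93^2 = 98.6049
var = 1 / 98.6049 ≈ 0.010141

0.1007, 0.0101


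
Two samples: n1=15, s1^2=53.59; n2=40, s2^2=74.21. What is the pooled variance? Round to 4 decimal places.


sp^2 = ((n1-1)*s1^2 + (n2-1)*s2^2)/(n1+n2-2)
(n1-1)*s1^2 = 14 * 53.59 = 750.26
(n2-1)*s2^2 = 39 * 74.21 = 2894.19
numerator = 750.26 + 2894.19 = 3644.45
n1+n2-2 = 53
sp^2 = 3644.45 / 53 = 72889/1060 ≈ 68.763208

68.7632


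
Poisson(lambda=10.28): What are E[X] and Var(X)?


E[X] = Var(X) = lambda = 10.28

10.28, 10.28


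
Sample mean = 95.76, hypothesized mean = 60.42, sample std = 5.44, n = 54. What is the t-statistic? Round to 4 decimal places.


t = (xbar - mu0) / (s/sqrt(n))
xbar - mu0 = 95.76 - 60.42 = 35.34
sqrt(54) ≈ 7.34846923
s/sqrt(n) = 5.44 / 7.34846923 ≈ 0.74029023
t = 35.34 / 0.74029023 ≈ 47.738034

47.7380


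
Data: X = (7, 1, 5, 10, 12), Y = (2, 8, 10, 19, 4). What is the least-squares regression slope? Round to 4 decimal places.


b = sum((xi-xbar)(yi-ybar)) / sum((xi-xbar)^2)
n = 5, xbar = 35/5 = 7, ybar = 43/5 = 8.6
Sxy = sum((xi-xbar)(yi-ybar)) = 9
Sxx = sum((xi-xbar)^2) = 74
b = Sxy / Sxx = 9/74 ≈ 0.121622

0.1216


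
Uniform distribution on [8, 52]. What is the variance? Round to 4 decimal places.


Var = (b-a)^2 / 12
(b-a)^2 = (52 - 8)^2 = 1936
Var = 1936/12 ≈ 161.333333

161.3333


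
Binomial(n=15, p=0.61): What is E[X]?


E[X] = n*p = 15 * 0.61 = 9.15

9.15


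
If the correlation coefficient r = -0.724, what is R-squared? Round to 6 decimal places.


R^2 = r^2 = (-0.724)^2 = 0.524176

0.524176


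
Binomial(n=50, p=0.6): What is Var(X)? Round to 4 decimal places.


Var = n*p*(1-p) = 50 * 0.6 * 0.4 = 12

12.0000


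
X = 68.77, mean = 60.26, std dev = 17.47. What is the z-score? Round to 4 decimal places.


z = (X - mu) / sigma
X - mu = 68.77 - 60.26 = 8.51
z = 8.51 / 17.47 = 851/1747 ≈ 0.487121

0.4871


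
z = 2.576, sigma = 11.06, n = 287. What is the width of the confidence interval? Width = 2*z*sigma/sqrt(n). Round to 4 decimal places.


width = 2*z*sigma/sqrt(n)
2*z*sigma = 2 * 2.576 * 11.06 = 56.98112
sqrt(287) ≈ 16.941074
width = 56.98112 / 16.941074 ≈ 3.363489

3.3635


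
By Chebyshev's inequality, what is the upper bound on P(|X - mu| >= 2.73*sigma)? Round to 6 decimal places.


P <= 1/k^2
k^2 = 2.73^2 = 7.4529
1/k^2 = 1 / 7.4529 ≈ 0.13417596

0.134176


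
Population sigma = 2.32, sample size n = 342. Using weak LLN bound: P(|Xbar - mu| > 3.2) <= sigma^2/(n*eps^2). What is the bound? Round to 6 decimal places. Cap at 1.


bound = min(1, sigma^2/(n*eps^2))
sigma^2 = 2.32^2 = 5.3824
n*eps^2 = 342 * 3.2^2 = 342 * 10.24 = 3502.08
sigma^2/(n*eps^2) = 5.3824 / 3502.08 ≈ 0.00153692

0.001537


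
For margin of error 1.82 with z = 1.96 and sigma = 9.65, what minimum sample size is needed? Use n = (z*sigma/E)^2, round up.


z*sigma/E = 1.96 * 9.65 / 1.82 = 1351/130 ≈ 10.392308
(z*sigma/E)^2 ≈ 108.000059
round up: n = 109

109


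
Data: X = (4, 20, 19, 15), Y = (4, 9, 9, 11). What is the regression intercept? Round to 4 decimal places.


a = ybar - b*xbar, where b = sum((xi-xbar)(yi-ybar)) / sum((xi-xbar)^2)
n = 4, xbar = 58/4 = 14.5, ybar = 33/4 = 8.25
Sxy = sum((xi-xbar)(yi-ybar)) = 53.5
Sxx = sum((xi-xbar)^2) = 161
b = Sxy / Sxx = 107/322 ≈ 0.332298
a = 8.25 - 0.332298 * 14.5 = 1105/322 ≈ 3.431677

3.4317


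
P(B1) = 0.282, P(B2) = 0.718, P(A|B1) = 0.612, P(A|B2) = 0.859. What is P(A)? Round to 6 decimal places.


P(A) = P(A|B1)*P(B1) + P(A|B2)*P(B2)
P(A|B1)*P(B1) = 0.612 * 0.282 = 0.172584
P(A|B2)*P(B2) = 0.859 * 0.718 = 0.616762
P(A) = 0.172584 + 0.616762 = 0.789346

0.789346


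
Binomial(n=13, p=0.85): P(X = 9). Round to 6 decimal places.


P = C(n,k) * p^k * (1-p)^(n-k)
C(13,9) = 715
p^k = 0.85^9 ≈ 0.2316169
(1-p)^(n-k) = 0.15^4 = 0.00050625
P = 715 * 0.2316169 * 0.00050625 ≈ 0.083838

0.083838


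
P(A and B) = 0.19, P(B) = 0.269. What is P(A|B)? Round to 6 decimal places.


P(A|B) = P(A and B) / P(B) = 0.19 / 0.269 = 190/269 ≈ 0.70631970

0.706320


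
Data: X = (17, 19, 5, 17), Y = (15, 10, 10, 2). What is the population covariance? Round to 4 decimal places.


Cov = (1/n)*sum((xi-xbar)(yi-ybar))
n = 4, xbar = 58/4 = 14.5, ybar = 37/4 = 9.25
sum((xi-xbar)(yi-ybar)) = -7.5
Cov = -7.5 / 4 = -1.875

-1.8750


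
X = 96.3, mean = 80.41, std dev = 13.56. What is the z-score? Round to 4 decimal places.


z = (X - mu) / sigma
X - mu = 96.3 - 80.41 = 15.89
z = 15.89 / 13.56 = 1589/1356 ≈ 1.171829

1.1718


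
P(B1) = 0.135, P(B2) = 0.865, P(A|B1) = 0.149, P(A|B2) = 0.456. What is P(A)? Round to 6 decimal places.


P(A) = P(A|B1)*P(B1) + P(A|B2)*P(B2)
P(A|B1)*P(B1) = 0.149 * 0.135 = 0.020115
P(A|B2)*P(B2) = 0.456 * 0.865 = 0.39444
P(A) = 0.020115 + 0.39444 = 0.414555

0.414555


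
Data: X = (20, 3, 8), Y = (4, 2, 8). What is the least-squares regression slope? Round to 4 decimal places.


b = sum((xi-xbar)(yi-ybar)) / sum((xi-xbar)^2)
n = 3, xbar = 31/3 ≈ 10.333333, ybar = 14/3 ≈ 4.666667
Sxy = sum((xi-xbar)(yi-ybar)) = 16/3 ≈ 5.333333
Sxx = sum((xi-xbar)^2) = 458/3 ≈ 152.666667
b = Sxy / Sxx = 8/229 ≈ 0.034934

0.0349


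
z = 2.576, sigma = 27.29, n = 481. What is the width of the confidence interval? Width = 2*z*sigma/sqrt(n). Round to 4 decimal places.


width = 2*z*sigma/sqrt(n)
2*z*sigma = 2 * 2.576 * 27.29 = 140.59808
sqrt(481) ≈ 21.931712
width = 140.59808 / 21.931712 ≈ 6.410721

6.4107


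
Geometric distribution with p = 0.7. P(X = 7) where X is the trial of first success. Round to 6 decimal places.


P = (1-p)^(k-1) * p
(1-p)^(k-1) = 0.3^6 = 0.000729
P = 0.000729 * 0.7 = 0.0005103

0.000510


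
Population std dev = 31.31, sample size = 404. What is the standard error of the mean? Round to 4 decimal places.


SE = sigma / sqrt(n)
sqrt(404) ≈ 20.099751
SE = 31.31 / 20.099751 ≈ 1.557731

1.5577


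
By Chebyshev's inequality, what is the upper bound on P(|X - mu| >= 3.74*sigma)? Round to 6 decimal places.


P <= 1/k^2
k^2 = 3.74^2 = 13.9876
1/k^2 = 1 / 13.9876 ≈ 0.07149189

0.071492


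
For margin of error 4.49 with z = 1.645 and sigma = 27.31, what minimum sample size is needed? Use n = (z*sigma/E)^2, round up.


z*sigma/E = 1.645 * 27.31 / 4.49 ≈ 10.005557
(z*sigma/E)^2 ≈ 100.111167
round up: n = 101

101


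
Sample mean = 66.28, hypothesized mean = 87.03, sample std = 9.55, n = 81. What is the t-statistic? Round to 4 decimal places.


t = (xbar - mu0) / (s/sqrt(n))
xbar - mu0 = 66.28 - 87.03 = -20.75
sqrt(81) = 9
s/sqrt(n) = 9.55 / 9 = 191/180 ≈ 1.06111111
t = -20.75 / 1.06111111 = -3735/191 ≈ -19.554974

-19.5550


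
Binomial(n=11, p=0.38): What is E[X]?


E[X] = n*p = 11 * 0.38 = 4.18

4.18


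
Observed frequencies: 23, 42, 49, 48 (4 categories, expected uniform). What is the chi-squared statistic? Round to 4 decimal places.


chi2 = sum((O-E)^2/E), E = total/4
total = 162, E = 162/4 = 40.5
(23 - 40.5)^2 / 40.5 = 306.25 / 40.5 = 1225/162 ≈ 7.561728
(42 - 40.5)^2 / 40.5 = 2.25 / 40.5 = 1/18 ≈ 0.055556
(49 - 40.5)^2 / 40.5 = 72.25 / 40.5 = 289/162 ≈ 1.783951
(48 - 40.5)^2 / 40.5 = 56.25 / 40.5 = 25/18 ≈ 1.388889
chi2 = 874/81 ≈ 10.790123

10.7901


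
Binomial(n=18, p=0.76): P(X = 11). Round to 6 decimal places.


P = C(n,k) * p^k * (1-p)^(n-k)
C(18,11) = 31824
p^k = 0.76^11 ≈ 0.04885956
(1-p)^(n-k) = 0.24^7 ≈ 0.00004586471
P = 31824 * 0.04885956 * 0.00004586471 ≈ 0.071315

0.071315


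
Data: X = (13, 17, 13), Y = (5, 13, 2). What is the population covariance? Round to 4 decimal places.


Cov = (1/n)*sum((xi-xbar)(yi-ybar))
n = 3, xbar = 43/3 ≈ 14.333333, ybar = 20/3 ≈ 6.666667
sum((xi-xbar)(yi-ybar)) = 76/3 ≈ 25.333333
Cov = 25.333333 / 3 = 76/9 ≈ 8.444444

8.4444


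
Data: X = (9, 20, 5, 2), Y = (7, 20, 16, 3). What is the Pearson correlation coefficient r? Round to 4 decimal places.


r = sum((xi-xbar)(yi-ybar)) / sqrt(sum((xi-xbar)^2) * sum((yi-ybar)^2))
n = 4, xbar = 36/4 = 9, ybar = 46/4 = 11.5
Sxy = sum((xi-xbar)(yi-ybar)) = 135
Sxx = sum((xi-xbar)^2) = 186
Syy = sum((yi-ybar)^2) = 185
sqrt(Sxx*Syy) ≈ 185.499326
r = Sxy / sqrt(Sxx*Syy) = 135 / 185.499326 ≈ 0.727765

0.7278


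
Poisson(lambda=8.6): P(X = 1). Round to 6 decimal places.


P = e^(-lam) * lam^k / k!
e^(-8.6) ≈ 0.0001841058
lam^k = 8.6^1 = 8.6
k! = 1! = 1
P = 0.0001841058 * 8.6 / 1 ≈ 0.001583

0.001583


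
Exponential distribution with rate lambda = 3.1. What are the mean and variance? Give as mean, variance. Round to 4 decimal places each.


mean = 1/lam, var = 1/lam^2
mean = 1 / 3.1 = 10/31 ≈ 0.322581
lam^2 = 3.1^2 = 9.61
var = 1 / 9.61 = 100/961 ≈ 0.104058

0.3226, 0.1041


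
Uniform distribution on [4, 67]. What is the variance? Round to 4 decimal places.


Var = (b-a)^2 / 12
(b-a)^2 = (67 - 4)^2 = 3969
Var = 3969/12 = 330.75

330.7500


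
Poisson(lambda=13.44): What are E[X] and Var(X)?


E[X] = Var(X) = lambda = 13.44

13.44, 13.44


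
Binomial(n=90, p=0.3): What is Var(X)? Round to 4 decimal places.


Var = n*p*(1-p) = 90 * 0.3 * 0.7 = 18.9

18.9000


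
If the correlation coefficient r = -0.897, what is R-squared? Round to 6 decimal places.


R^2 = r^2 = (-0.897)^2 = 0.804609

0.804609


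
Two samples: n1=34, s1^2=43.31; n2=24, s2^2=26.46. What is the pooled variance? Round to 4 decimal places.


sp^2 = ((n1-1)*s1^2 + (n2-1)*s2^2)/(n1+n2-2)
(n1-1)*s1^2 = 33 * 43.31 = 1429.23
(n2-1)*s2^2 = 23 * 26.46 = 608.58
numerator = 1429.23 + 608.58 = 2037.81
n1+n2-2 = 56
sp^2 = 2037.81 / 56 = 203781/5600 ≈ 36.389464

36.3895


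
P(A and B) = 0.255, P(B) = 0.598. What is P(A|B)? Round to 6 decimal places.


P(A|B) = P(A and B) / P(B) = 0.255 / 0.598 = 255/598 ≈ 0.42642140

0.426421


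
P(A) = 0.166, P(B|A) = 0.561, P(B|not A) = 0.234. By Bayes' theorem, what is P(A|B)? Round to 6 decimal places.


P(A|B) = P(B|A)*P(A) / P(B), P(B) = P(B|A)*P(A) + P(B|not A)*P(not A)
P(B|A)*P(A) = 0.561 * 0.166 = 0.093126
P(B|not A)*P(not A) = 0.234 * 0.834 = 0.195156
P(B) = 0.093126 + 0.195156 = 0.288282
P(A|B) = 0.093126 / 0.288282 ≈ 0.32303786

0.323038


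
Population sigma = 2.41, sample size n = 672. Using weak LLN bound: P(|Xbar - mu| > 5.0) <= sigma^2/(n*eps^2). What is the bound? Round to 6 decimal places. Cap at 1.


bound = min(1, sigma^2/(n*eps^2))
sigma^2 = 2.41^2 = 5.8081
n*eps^2 = 672 * 5.0^2 = 672 * 25 = 16800
sigma^2/(n*eps^2) = 5.8081 / 16800 ≈ 0.00034572

0.000346


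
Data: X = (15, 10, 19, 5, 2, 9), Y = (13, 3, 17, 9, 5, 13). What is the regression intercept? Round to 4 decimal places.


a = ybar - b*xbar, where b = sum((xi-xbar)(yi-ybar)) / sum((xi-xbar)^2)
n = 6, xbar = 60/6 = 10, ybar = 60/6 = 10
Sxy = sum((xi-xbar)(yi-ybar)) = 120
Sxx = sum((xi-xbar)^2) = 196
b = Sxy / Sxx = 30/49 ≈ 0.612245
a = 10 - 0.612245 * 10 = 190/49 ≈ 3.877551

3.8776


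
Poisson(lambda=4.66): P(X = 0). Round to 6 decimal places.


P = e^(-lam) * lam^k / k!
e^(-4.66) ≈ 0.009466462
lam^k = 4.66^0 = 1
k! = 0! = 1
P = 0.009466462 * 1 / 1 ≈ 0.009466

0.009466


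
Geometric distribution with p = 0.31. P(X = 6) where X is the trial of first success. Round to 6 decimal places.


P = (1-p)^(k-1) * p
(1-p)^(k-1) = 0.69^5 ≈ 0.1564031
P = 0.1564031 * 0.31 ≈ 0.04848497

0.048485


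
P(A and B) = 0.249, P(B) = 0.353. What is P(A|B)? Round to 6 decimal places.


P(A|B) = P(A and B) / P(B) = 0.249 / 0.353 = 249/353 ≈ 0.70538244

0.705382


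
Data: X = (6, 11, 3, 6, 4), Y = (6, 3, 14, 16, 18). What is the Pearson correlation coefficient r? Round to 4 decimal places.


r = sum((xi-xbar)(yi-ybar)) / sqrt(sum((xi-xbar)^2) * sum((yi-ybar)^2))
n = 5, xbar = 30/5 = 6, ybar = 57/5 = 11.4
Sxy = sum((xi-xbar)(yi-ybar)) = -63
Sxx = sum((xi-xbar)^2) = 38
Syy = sum((yi-ybar)^2) = 171.2
sqrt(Sxx*Syy) ≈ 80.657300
r = Sxy / sqrt(Sxx*Syy) = -63 / 80.657300 ≈ -0.781082

-0.7811


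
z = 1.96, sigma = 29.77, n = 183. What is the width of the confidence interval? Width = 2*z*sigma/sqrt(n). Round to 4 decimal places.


width = 2*z*sigma/sqrt(n)
2*z*sigma = 2 * 1.96 * 29.77 = 116.6984
sqrt(183) ≈ 13.527749
width = 116.6984 / 13.527749 ≈ 8.626594

8.6266


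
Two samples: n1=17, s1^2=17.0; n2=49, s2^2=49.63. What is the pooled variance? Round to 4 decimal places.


sp^2 = ((n1-1)*s1^2 + (n2-1)*s2^2)/(n1+n2-2)
(n1-1)*s1^2 = 16 * 17.0 = 272
(n2-1)*s2^2 = 48 * 49.63 = 2382.24
numerator = 272 + 2382.24 = 2654.24
n1+n2-2 = 64
sp^2 = 2654.24 / 64 = 41.4725

41.4725


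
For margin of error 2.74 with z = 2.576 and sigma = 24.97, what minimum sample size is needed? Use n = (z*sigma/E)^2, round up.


z*sigma/E = 2.576 * 24.97 / 2.74 ≈ 23.475445
(z*sigma/E)^2 ≈ 551.096530
round up: n = 552

552


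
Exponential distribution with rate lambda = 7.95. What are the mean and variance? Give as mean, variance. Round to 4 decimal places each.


mean = 1/lam, var = 1/lam^2
mean = 1 / 7.95 = 20/159 ≈ 0.125786
lam^2 = 7.95^2 = 63.2025
var = 1 / 63.2025 ≈ 0.015822

0.1258, 0.0158


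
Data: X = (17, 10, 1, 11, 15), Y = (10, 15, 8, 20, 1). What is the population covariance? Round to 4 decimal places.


Cov = (1/n)*sum((xi-xbar)(yi-ybar))
n = 5, xbar = 54/5 = 10.8, ybar = 54/5 = 10.8
sum((xi-xbar)(yi-ybar)) = -20.2
Cov = -20.2 / 5 = -4.04

-4.0400


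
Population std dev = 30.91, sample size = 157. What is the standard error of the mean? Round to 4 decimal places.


SE = sigma / sqrt(n)
sqrt(157) ≈ 12.529964
SE = 30.91 / 12.529964 ≈ 2.466887

2.4669


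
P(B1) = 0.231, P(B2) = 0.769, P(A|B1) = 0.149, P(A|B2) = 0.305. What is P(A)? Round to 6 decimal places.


P(A) = P(A|B1)*P(B1) + P(A|B2)*P(B2)
P(A|B1)*P(B1) = 0.149 * 0.231 = 0.034419
P(A|B2)*P(B2) = 0.305 * 0.769 = 0.234545
P(A) = 0.034419 + 0.234545 = 0.268964

0.268964


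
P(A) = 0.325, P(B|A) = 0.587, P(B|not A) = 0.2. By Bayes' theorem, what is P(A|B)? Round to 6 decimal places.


P(A|B) = P(B|A)*P(A) / P(B), P(B) = P(B|A)*P(A) + P(B|not A)*P(not A)
P(B|A)*P(A) = 0.587 * 0.325 = 0.190775
P(B|not A)*P(not A) = 0.2 * 0.675 = 0.135
P(B) = 0.190775 + 0.135 = 0.325775
P(A|B) = 0.190775 / 0.325775 ≈ 0.58560356

0.585604


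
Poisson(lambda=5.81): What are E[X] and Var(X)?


E[X] = Var(X) = lambda = 5.81

5.81, 5.81
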